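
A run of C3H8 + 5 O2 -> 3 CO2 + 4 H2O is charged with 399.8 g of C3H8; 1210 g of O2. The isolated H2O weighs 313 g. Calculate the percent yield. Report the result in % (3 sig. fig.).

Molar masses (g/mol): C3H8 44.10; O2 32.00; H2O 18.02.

n(C3H8) = 399.8 / 44.10 = 9.066 mol
n(O2) = 1210 / 32.00 = 37.81 mol
n/ν → C3H8: 9.066, O2: 7.562; O2 is limiting.
theoretical n(H2O) = (4/5) × 37.81 = 30.25 mol → 545.1 g
% yield = 313 / 545.1 × 100 = 57.42 %

57.4 %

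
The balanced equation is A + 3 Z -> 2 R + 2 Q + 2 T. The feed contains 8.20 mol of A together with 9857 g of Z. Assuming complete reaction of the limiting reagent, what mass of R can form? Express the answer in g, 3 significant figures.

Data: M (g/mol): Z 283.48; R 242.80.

3980 g

n(A) = 8.200 mol
n(Z) = 9857 / 283.48 = 34.77 mol
n/ν for A = 8.200/1 = 8.200
n/ν for Z = 34.77/3 = 11.59
Smallest n/ν is A → limiting reagent.
n(R) = (2/1) × 8.200 = 16.40 mol
mass = 16.40 × 242.80 = 3982 g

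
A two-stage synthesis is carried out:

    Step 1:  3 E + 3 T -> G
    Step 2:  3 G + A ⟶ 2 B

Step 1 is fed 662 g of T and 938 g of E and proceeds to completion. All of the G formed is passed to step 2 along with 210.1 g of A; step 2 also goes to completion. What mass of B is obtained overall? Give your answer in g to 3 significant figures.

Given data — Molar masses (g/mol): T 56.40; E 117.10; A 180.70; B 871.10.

1550 g

Step 1:
n(T) = 662.0 / 56.40 = 11.74 mol
n(E) = 938.0 / 117.10 = 8.010 mol
n/ν for T = 11.74/3 = 3.913
n/ν for E = 8.010/3 = 2.670
Smallest n/ν is E → limiting reagent.
n(G) produced = (1/3) × 8.010 = 2.670 mol
Step 2:
n(G) available = 2.670 mol
n(A) = 210.1 / 180.70 = 1.163 mol
n/ν for G = 2.670/3 = 0.8900
n/ν for A = 1.163/1 = 1.163
Smallest n/ν is G → limiting reagent.
n(B) = (2/3) × 2.670 = 1.780 mol
mass = 1.780 × 871.10 = 1551 g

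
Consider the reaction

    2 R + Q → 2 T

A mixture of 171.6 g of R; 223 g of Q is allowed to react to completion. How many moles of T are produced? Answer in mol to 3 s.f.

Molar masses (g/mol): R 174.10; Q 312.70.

0.986 mol

n(R) = 171.6 / 174.10 = 0.9856 mol
n(Q) = 223.0 / 312.70 = 0.7131 mol
n/ν for R = 0.9856/2 = 0.4928
n/ν for Q = 0.7131/1 = 0.7131
Smallest n/ν is R → limiting reagent.
n(T) = (2/2) × 0.9856 = 0.9856 mol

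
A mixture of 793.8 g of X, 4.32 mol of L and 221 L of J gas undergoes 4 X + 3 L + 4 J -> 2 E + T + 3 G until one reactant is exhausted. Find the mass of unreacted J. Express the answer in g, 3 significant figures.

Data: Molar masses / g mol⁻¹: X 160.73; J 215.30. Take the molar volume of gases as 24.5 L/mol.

n(X) = 793.8 / 160.73 = 4.939 mol
n(L) = 4.320 mol
n(J) = 221.0 / 24.5 = 9.020 mol
n/ν for X = 4.939/4 = 1.235
n/ν for L = 4.320/3 = 1.440
n/ν for J = 9.020/4 = 2.255
Smallest n/ν is X → limiting reagent.
J consumed = (4/4) × 4.939 = 4.939 mol
J remaining = 9.020 − 4.939 = 4.081 mol
mass = 4.081 × 215.30 = 878.6 g

879 g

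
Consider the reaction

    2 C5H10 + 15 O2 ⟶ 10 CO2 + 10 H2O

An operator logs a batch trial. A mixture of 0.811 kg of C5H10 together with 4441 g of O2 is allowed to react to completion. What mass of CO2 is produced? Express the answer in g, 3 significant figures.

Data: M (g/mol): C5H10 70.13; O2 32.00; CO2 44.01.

n(C5H10) = 0.8110×1000 / 70.13 = 11.56 mol
n(O2) = 4441 / 32.00 = 138.8 mol
n/ν for C5H10 = 11.56/2 = 5.780
n/ν for O2 = 138.8/15 = 9.253
Smallest n/ν is C5H10 → limiting reagent.
n(CO2) = (10/2) × 11.56 = 57.80 mol
mass = 57.80 × 44.01 = 2544 g

2540 g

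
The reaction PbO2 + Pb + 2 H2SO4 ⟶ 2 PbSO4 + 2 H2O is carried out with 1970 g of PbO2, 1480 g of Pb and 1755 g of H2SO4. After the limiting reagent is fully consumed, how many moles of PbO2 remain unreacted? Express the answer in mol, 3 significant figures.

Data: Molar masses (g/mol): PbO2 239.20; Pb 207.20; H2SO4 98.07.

1.09 mol

n(PbO2) = 1970 / 239.20 = 8.236 mol
n(Pb) = 1480 / 207.20 = 7.143 mol
n(H2SO4) = 1755 / 98.07 = 17.90 mol
n/ν for PbO2 = 8.236/1 = 8.236
n/ν for Pb = 7.143/1 = 7.143
n/ν for H2SO4 = 17.90/2 = 8.950
Smallest n/ν is Pb → limiting reagent.
PbO2 consumed = (1/1) × 7.143 = 7.143 mol
PbO2 remaining = 8.236 − 7.143 = 1.093 mol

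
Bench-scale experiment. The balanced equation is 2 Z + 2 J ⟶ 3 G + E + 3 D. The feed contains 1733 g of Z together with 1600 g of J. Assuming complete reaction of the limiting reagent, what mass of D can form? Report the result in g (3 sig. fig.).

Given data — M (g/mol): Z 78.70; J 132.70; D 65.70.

1190 g

n(Z) = 1733 / 78.70 = 22.02 mol
n(J) = 1600 / 132.70 = 12.06 mol
n/ν → Z: 11.01, J: 6.030; J is limiting.
n(D) = (3/2) × 12.06 = 18.09 mol
mass = 18.09 × 65.70 = 1189 g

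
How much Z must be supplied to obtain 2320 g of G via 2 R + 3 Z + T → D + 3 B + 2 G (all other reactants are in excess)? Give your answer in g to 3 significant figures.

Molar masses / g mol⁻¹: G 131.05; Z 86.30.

n(G) = 2320 / 131.05 = 17.70 mol
n(Z) = (3/2) × 17.70 = 26.55 mol
mass = 26.55 × 86.30 = 2291 g

2290 g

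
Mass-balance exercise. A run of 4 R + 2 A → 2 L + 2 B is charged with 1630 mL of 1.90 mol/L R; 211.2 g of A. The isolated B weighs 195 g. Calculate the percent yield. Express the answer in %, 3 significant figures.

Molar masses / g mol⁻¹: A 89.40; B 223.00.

56.5 %

n(R) = 1.90 × 1630/1000 = 3.097 mol
n(A) = 211.2 / 89.40 = 2.362 mol
n/ν for R = 3.097/4 = 0.7743
n/ν for A = 2.362/2 = 1.181
Smallest n/ν is R → limiting reagent.
theoretical n(B) = (2/4) × 3.097 = 1.549 mol → 345.4 g
% yield = 195 / 345.4 × 100 = 56.46 %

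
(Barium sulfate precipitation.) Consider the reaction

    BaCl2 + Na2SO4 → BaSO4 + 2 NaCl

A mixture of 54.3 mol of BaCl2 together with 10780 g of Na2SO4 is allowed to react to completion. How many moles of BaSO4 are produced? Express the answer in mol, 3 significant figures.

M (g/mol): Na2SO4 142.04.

54.3 mol

n(BaCl2) = 54.30 mol
n(Na2SO4) = 10780 / 142.04 = 75.89 mol
n/ν → BaCl2: 54.30, Na2SO4: 75.89; BaCl2 is limiting.
n(BaSO4) = (1/1) × 54.30 = 54.30 mol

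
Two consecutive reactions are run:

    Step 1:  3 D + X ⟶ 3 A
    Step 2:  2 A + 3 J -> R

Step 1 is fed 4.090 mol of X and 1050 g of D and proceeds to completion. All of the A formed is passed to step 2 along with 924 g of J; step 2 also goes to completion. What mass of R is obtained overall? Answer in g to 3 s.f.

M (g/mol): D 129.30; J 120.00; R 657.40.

1690 g

Step 1:
n(X) = 4.090 mol
n(D) = 1050 / 129.30 = 8.121 mol
n/ν for X = 4.090/1 = 4.090
n/ν for D = 8.121/3 = 2.707
Smallest n/ν is D → limiting reagent.
n(A) produced = (3/3) × 8.121 = 8.121 mol
Step 2:
n(A) available = 8.121 mol
n(J) = 924.0 / 120.00 = 7.700 mol
n/ν for A = 8.121/2 = 4.061
n/ν for J = 7.700/3 = 2.567
Smallest n/ν is J → limiting reagent.
n(R) = (1/3) × 7.700 = 2.567 mol
mass = 2.567 × 657.40 = 1688 g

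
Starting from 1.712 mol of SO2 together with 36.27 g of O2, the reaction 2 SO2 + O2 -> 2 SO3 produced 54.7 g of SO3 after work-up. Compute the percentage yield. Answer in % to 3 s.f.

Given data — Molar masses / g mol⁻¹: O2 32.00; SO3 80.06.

39.9 %

n(SO2) = 1.712 mol
n(O2) = 36.27 / 32.00 = 1.133 mol
n/ν for SO2 = 1.712/2 = 0.8560
n/ν for O2 = 1.133/1 = 1.133
Smallest n/ν is SO2 → limiting reagent.
theoretical n(SO3) = (2/2) × 1.712 = 1.712 mol → 137.1 g
% yield = 54.7 / 137.1 × 100 = 39.90 %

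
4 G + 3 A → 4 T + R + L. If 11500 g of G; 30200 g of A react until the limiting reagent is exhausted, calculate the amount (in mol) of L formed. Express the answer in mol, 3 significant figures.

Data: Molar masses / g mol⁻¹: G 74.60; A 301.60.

33.4 mol

n(G) = 11500 / 74.60 = 154.2 mol
n(A) = 30200 / 301.60 = 100.1 mol
n/ν → G: 38.55, A: 33.37; A is limiting.
n(L) = (1/3) × 100.1 = 33.37 mol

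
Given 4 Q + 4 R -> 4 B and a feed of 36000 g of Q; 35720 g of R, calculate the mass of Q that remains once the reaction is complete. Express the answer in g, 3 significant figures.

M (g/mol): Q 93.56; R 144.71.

12900 g

n(Q) = 36000 / 93.56 = 384.8 mol
n(R) = 35720 / 144.71 = 246.8 mol
n/ν → Q: 96.20, R: 61.70; R is limiting.
Q consumed = (4/4) × 246.8 = 246.8 mol
Q remaining = 384.8 − 246.8 = 138.0 mol
mass = 138.0 × 93.56 = 12910 g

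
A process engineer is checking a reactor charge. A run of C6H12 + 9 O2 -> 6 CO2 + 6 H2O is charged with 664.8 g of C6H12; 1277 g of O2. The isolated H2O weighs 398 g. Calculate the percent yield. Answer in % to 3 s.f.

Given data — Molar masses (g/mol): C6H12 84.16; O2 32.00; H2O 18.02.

n(C6H12) = 664.8 / 84.16 = 7.899 mol
n(O2) = 1277 / 32.00 = 39.91 mol
n/ν → C6H12: 7.899, O2: 4.434; O2 is limiting.
theoretical n(H2O) = (6/9) × 39.91 = 26.61 mol → 479.5 g
% yield = 398 / 479.5 × 100 = 83.00 %

83.0 %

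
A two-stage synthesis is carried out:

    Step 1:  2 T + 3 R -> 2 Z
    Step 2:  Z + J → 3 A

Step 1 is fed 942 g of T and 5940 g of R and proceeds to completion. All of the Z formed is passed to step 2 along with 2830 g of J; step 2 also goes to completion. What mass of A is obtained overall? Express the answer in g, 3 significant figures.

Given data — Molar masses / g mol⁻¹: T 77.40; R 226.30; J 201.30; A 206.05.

Step 1:
n(T) = 942.0 / 77.40 = 12.17 mol
n(R) = 5940 / 226.30 = 26.25 mol
n/ν for T = 12.17/2 = 6.085
n/ν for R = 26.25/3 = 8.750
Smallest n/ν is T → limiting reagent.
n(Z) produced = (2/2) × 12.17 = 12.17 mol
Step 2:
n(Z) available = 12.17 mol
n(J) = 2830 / 201.30 = 14.06 mol
n/ν for Z = 12.17/1 = 12.17
n/ν for J = 14.06/1 = 14.06
Smallest n/ν is Z → limiting reagent.
n(A) = (3/1) × 12.17 = 36.51 mol
mass = 36.51 × 206.05 = 7523 g

7520 g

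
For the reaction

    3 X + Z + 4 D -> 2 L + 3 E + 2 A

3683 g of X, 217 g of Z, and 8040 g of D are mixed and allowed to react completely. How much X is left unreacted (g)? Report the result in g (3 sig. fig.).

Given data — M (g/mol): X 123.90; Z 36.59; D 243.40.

n(X) = 3683 / 123.90 = 29.73 mol
n(Z) = 217.0 / 36.59 = 5.931 mol
n(D) = 8040 / 243.40 = 33.03 mol
n/ν for X = 29.73/3 = 9.910
n/ν for Z = 5.931/1 = 5.931
n/ν for D = 33.03/4 = 8.258
Smallest n/ν is Z → limiting reagent.
X consumed = (3/1) × 5.931 = 17.79 mol
X remaining = 29.73 − 17.79 = 11.94 mol
mass = 11.94 × 123.90 = 1479 g

1480 g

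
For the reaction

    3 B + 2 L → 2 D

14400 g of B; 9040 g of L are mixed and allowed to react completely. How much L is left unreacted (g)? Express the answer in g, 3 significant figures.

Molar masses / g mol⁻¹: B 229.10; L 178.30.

1570 g

n(B) = 14400 / 229.10 = 62.85 mol
n(L) = 9040 / 178.30 = 50.70 mol
n/ν for B = 62.85/3 = 20.95
n/ν for L = 50.70/2 = 25.35
Smallest n/ν is B → limiting reagent.
L consumed = (2/3) × 62.85 = 41.90 mol
L remaining = 50.70 − 41.90 = 8.800 mol
mass = 8.800 × 178.30 = 1569 g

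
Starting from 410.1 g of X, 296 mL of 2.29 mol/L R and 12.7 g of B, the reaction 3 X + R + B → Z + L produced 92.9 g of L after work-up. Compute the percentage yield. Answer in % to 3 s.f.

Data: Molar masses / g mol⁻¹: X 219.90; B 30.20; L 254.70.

86.7 %

n(X) = 410.1 / 219.90 = 1.865 mol
n(R) = 2.29 × 296.0/1000 = 0.6778 mol
n(B) = 12.70 / 30.20 = 0.4205 mol
n/ν for X = 1.865/3 = 0.6217
n/ν for R = 0.6778/1 = 0.6778
n/ν for B = 0.4205/1 = 0.4205
Smallest n/ν is B → limiting reagent.
theoretical n(L) = (1/1) × 0.4205 = 0.4205 mol → 107.1 g
% yield = 92.9 / 107.1 × 100 = 86.74 %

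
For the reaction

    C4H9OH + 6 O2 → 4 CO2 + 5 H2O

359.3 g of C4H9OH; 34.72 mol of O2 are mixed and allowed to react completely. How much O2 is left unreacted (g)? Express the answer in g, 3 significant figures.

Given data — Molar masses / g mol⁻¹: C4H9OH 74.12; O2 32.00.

180 g

n(C4H9OH) = 359.3 / 74.12 = 4.848 mol
n(O2) = 34.72 mol
n/ν for C4H9OH = 4.848/1 = 4.848
n/ν for O2 = 34.72/6 = 5.787
Smallest n/ν is C4H9OH → limiting reagent.
O2 consumed = (6/1) × 4.848 = 29.09 mol
O2 remaining = 34.72 − 29.09 = 5.630 mol
mass = 5.630 × 32.00 = 180.2 g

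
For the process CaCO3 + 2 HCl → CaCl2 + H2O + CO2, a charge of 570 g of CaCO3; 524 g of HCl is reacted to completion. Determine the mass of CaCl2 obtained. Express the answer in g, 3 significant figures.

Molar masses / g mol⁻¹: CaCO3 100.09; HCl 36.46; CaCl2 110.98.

n(CaCO3) = 570.0 / 100.09 = 5.695 mol
n(HCl) = 524.0 / 36.46 = 14.37 mol
n/ν for CaCO3 = 5.695/1 = 5.695
n/ν for HCl = 14.37/2 = 7.185
Smallest n/ν is CaCO3 → limiting reagent.
n(CaCl2) = (1/1) × 5.695 = 5.695 mol
mass = 5.695 × 110.98 = 632.0 g

632 g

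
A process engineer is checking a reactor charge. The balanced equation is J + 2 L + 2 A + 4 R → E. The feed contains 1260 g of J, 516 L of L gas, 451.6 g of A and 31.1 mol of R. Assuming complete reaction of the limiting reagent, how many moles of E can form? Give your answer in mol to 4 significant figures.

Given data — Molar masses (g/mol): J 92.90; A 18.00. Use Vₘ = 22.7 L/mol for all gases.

n(J) = 1260 / 92.90 = 13.56 mol
n(L) = 516.0 / 22.7 = 22.73 mol
n(A) = 451.6 / 18.00 = 25.09 mol
n(R) = 31.10 mol
n/ν → J: 13.56, L: 11.37, A: 12.55, R: 7.775; R is limiting.
n(E) = (1/4) × 31.10 = 7.775 mol

7.775 mol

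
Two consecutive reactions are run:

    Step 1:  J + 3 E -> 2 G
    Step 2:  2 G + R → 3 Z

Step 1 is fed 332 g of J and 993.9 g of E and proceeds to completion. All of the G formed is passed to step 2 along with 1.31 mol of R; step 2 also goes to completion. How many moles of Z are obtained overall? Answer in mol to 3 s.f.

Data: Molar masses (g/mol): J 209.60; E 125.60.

Step 1:
n(J) = 332.0 / 209.60 = 1.584 mol
n(E) = 993.9 / 125.60 = 7.913 mol
n/ν for J = 1.584/1 = 1.584
n/ν for E = 7.913/3 = 2.638
Smallest n/ν is J → limiting reagent.
n(G) produced = (2/1) × 1.584 = 3.168 mol
Step 2:
n(G) available = 3.168 mol
n(R) = 1.310 mol
n/ν for G = 3.168/2 = 1.584
n/ν for R = 1.310/1 = 1.310
Smallest n/ν is R → limiting reagent.
n(Z) = (3/1) × 1.310 = 3.930 mol

3.93 mol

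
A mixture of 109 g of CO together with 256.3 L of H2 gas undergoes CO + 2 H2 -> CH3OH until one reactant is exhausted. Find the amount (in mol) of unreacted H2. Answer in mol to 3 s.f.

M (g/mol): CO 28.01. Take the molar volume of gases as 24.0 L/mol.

n(CO) = 109.0 / 28.01 = 3.891 mol
n(H2) = 256.3 / 24.0 = 10.68 mol
n/ν for CO = 3.891/1 = 3.891
n/ν for H2 = 10.68/2 = 5.340
Smallest n/ν is CO → limiting reagent.
H2 consumed = (2/1) × 3.891 = 7.782 mol
H2 remaining = 10.68 − 7.782 = 2.898 mol

2.90 mol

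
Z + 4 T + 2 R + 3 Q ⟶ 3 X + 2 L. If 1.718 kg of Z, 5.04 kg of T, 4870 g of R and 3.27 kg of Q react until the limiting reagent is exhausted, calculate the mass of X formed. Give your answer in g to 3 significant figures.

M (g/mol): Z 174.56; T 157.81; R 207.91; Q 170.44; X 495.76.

9510 g

n(Z) = 1.718×1000 / 174.56 = 9.842 mol
n(T) = 5.040×1000 / 157.81 = 31.94 mol
n(R) = 4870 / 207.91 = 23.42 mol
n(Q) = 3.270×1000 / 170.44 = 19.19 mol
n/ν → Z: 9.842, T: 7.985, R: 11.71, Q: 6.397; Q is limiting.
n(X) = (3/3) × 19.19 = 19.19 mol
mass = 19.19 × 495.76 = 9514 g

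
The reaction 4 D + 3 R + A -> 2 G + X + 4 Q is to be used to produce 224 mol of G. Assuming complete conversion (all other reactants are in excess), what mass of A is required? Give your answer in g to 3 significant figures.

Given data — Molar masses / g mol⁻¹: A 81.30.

9110 g

n(G) = 224.0 mol
n(A) = (1/2) × 224.0 = 112.0 mol
mass = 112.0 × 81.30 = 9106 g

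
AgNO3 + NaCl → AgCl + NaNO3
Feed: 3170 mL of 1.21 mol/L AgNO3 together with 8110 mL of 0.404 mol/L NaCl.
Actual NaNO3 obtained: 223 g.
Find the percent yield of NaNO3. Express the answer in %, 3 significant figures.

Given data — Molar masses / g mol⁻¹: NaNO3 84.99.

n(AgNO3) = 1.21 × 3170/1000 = 3.836 mol
n(NaCl) = 0.404 × 8110/1000 = 3.276 mol
n/ν for AgNO3 = 3.836/1 = 3.836
n/ν for NaCl = 3.276/1 = 3.276
Smallest n/ν is NaCl → limiting reagent.
theoretical n(NaNO3) = (1/1) × 3.276 = 3.276 mol → 278.4 g
% yield = 223 / 278.4 × 100 = 80.10 %

80.1 %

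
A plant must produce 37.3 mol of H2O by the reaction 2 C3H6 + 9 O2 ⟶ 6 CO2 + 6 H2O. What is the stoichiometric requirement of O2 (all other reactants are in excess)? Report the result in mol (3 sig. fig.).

n(H2O) = 37.30 mol
n(O2) = (9/6) × 37.30 = 55.95 mol

56.0 mol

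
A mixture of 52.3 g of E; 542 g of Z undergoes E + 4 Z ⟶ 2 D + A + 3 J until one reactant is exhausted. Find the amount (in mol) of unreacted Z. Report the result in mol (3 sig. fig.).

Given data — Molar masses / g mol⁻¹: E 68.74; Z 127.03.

n(E) = 52.30 / 68.74 = 0.7608 mol
n(Z) = 542.0 / 127.03 = 4.267 mol
n/ν for E = 0.7608/1 = 0.7608
n/ν for Z = 4.267/4 = 1.067
Smallest n/ν is E → limiting reagent.
Z consumed = (4/1) × 0.7608 = 3.043 mol
Z remaining = 4.267 − 3.043 = 1.224 mol

1.22 mol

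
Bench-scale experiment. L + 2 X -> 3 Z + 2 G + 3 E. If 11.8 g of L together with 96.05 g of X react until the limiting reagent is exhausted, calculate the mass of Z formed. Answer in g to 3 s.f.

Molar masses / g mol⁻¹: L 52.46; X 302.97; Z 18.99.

n(L) = 11.80 / 52.46 = 0.2249 mol
n(X) = 96.05 / 302.97 = 0.3170 mol
n/ν for L = 0.2249/1 = 0.2249
n/ν for X = 0.3170/2 = 0.1585
Smallest n/ν is X → limiting reagent.
n(Z) = (3/2) × 0.3170 = 0.4755 mol
mass = 0.4755 × 18.99 = 9.030 g

9.03 g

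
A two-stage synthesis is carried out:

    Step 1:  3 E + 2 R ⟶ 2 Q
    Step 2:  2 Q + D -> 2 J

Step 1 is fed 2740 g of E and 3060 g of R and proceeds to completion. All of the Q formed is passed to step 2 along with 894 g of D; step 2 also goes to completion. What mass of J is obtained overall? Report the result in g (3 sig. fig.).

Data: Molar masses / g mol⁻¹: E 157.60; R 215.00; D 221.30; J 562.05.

Step 1:
n(E) = 2740 / 157.60 = 17.39 mol
n(R) = 3060 / 215.00 = 14.23 mol
n/ν for E = 17.39/3 = 5.797
n/ν for R = 14.23/2 = 7.115
Smallest n/ν is E → limiting reagent.
n(Q) produced = (2/3) × 17.39 = 11.59 mol
Step 2:
n(Q) available = 11.59 mol
n(D) = 894.0 / 221.30 = 4.040 mol
n/ν for Q = 11.59/2 = 5.795
n/ν for D = 4.040/1 = 4.040
Smallest n/ν is D → limiting reagent.
n(J) = (2/1) × 4.040 = 8.080 mol
mass = 8.080 × 562.05 = 4541 g

4540 g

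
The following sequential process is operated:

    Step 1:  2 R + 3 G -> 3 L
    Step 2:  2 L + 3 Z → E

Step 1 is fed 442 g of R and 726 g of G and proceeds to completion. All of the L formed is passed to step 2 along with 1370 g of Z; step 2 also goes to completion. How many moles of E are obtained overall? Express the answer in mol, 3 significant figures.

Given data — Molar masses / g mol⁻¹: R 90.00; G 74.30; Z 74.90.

3.68 mol

Step 1:
n(R) = 442.0 / 90.00 = 4.911 mol
n(G) = 726.0 / 74.30 = 9.771 mol
n/ν for R = 4.911/2 = 2.456
n/ν for G = 9.771/3 = 3.257
Smallest n/ν is R → limiting reagent.
n(L) produced = (3/2) × 4.911 = 7.367 mol
Step 2:
n(L) available = 7.367 mol
n(Z) = 1370 / 74.90 = 18.29 mol
n/ν for L = 7.367/2 = 3.684
n/ν for Z = 18.29/3 = 6.097
Smallest n/ν is L → limiting reagent.
n(E) = (1/2) × 7.367 = 3.684 mol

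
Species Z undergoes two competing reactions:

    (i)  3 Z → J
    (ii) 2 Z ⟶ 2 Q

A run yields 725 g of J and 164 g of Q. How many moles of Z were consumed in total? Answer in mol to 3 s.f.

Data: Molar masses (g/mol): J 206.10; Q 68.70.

n(J) = 725 / 206.10 = 3.518 mol
n(Q) = 164 / 68.70 = 2.387 mol
n(Z) via (i) = (3/1)×3.518 = 10.55 mol
n(Z) via (ii) = (2/2)×2.387 = 2.387 mol
total n(Z) = 10.55 + 2.387 = 12.94 mol

12.9 mol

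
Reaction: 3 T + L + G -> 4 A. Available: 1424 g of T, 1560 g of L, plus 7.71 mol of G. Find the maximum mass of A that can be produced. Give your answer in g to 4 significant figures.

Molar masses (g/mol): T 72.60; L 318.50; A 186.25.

n(T) = 1424 / 72.60 = 19.61 mol
n(L) = 1560 / 318.50 = 4.898 mol
n(G) = 7.710 mol
n/ν for T = 19.61/3 = 6.537
n/ν for L = 4.898/1 = 4.898
n/ν for G = 7.710/1 = 7.710
Smallest n/ν is L → limiting reagent.
n(A) = (4/1) × 4.898 = 19.59 mol
mass = 19.59 × 186.25 = 3649 g

3649 g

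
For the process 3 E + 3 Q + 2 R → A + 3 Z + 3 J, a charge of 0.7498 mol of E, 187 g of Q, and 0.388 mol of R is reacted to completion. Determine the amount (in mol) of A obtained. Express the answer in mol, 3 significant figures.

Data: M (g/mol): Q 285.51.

0.194 mol

n(E) = 0.7498 mol
n(Q) = 187.0 / 285.51 = 0.6550 mol
n(R) = 0.3880 mol
n/ν for E = 0.7498/3 = 0.2499
n/ν for Q = 0.6550/3 = 0.2183
n/ν for R = 0.3880/2 = 0.1940
Smallest n/ν is R → limiting reagent.
n(A) = (1/2) × 0.3880 = 0.1940 mol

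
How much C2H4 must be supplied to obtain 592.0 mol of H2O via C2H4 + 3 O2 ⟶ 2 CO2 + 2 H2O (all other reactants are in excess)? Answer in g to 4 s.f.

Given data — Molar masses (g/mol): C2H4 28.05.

n(H2O) = 592.0 mol
n(C2H4) = (1/2) × 592.0 = 296.0 mol
mass = 296.0 × 28.05 = 8303 g

8303 g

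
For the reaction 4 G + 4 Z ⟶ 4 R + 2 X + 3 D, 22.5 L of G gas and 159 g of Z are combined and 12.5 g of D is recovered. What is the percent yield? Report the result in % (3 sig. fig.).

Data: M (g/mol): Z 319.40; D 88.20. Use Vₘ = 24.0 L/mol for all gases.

n(G) = 22.50 / 24.0 = 0.9375 mol
n(Z) = 159.0 / 319.40 = 0.4978 mol
n/ν → G: 0.2344, Z: 0.1245; Z is limiting.
theoretical n(D) = (3/4) × 0.4978 = 0.3734 mol → 32.93 g
% yield = 12.5 / 32.93 × 100 = 37.96 %

38.0 %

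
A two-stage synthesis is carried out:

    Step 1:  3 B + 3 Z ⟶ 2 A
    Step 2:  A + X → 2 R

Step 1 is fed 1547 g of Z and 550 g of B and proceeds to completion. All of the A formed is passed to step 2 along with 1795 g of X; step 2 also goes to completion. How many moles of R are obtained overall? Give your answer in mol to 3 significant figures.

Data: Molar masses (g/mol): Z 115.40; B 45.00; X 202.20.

16.3 mol

Step 1:
n(Z) = 1547 / 115.40 = 13.41 mol
n(B) = 550.0 / 45.00 = 12.22 mol
n/ν for Z = 13.41/3 = 4.470
n/ν for B = 12.22/3 = 4.073
Smallest n/ν is B → limiting reagent.
n(A) produced = (2/3) × 12.22 = 8.147 mol
Step 2:
n(A) available = 8.147 mol
n(X) = 1795 / 202.20 = 8.877 mol
n/ν for A = 8.147/1 = 8.147
n/ν for X = 8.877/1 = 8.877
Smallest n/ν is A → limiting reagent.
n(R) = (2/1) × 8.147 = 16.29 mol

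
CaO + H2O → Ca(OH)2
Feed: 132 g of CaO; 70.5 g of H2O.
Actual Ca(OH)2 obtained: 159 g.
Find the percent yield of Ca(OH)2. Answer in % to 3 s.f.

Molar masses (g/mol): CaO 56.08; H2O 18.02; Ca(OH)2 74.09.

n(CaO) = 132.0 / 56.08 = 2.354 mol
n(H2O) = 70.50 / 18.02 = 3.912 mol
n/ν for CaO = 2.354/1 = 2.354
n/ν for H2O = 3.912/1 = 3.912
Smallest n/ν is CaO → limiting reagent.
theoretical n(Ca(OH)2) = (1/1) × 2.354 = 2.354 mol → 174.4 g
% yield = 159 / 174.4 × 100 = 91.17 %

91.2 %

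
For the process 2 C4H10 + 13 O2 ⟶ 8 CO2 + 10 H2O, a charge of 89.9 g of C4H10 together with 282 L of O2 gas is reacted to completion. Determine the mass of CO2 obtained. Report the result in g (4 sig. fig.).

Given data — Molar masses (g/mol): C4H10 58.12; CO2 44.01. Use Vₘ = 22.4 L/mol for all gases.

272.3 g

n(C4H10) = 89.90 / 58.12 = 1.547 mol
n(O2) = 282.0 / 22.4 = 12.59 mol
n/ν → C4H10: 0.7735, O2: 0.9685; C4H10 is limiting.
n(CO2) = (8/2) × 1.547 = 6.188 mol
mass = 6.188 × 44.01 = 272.3 g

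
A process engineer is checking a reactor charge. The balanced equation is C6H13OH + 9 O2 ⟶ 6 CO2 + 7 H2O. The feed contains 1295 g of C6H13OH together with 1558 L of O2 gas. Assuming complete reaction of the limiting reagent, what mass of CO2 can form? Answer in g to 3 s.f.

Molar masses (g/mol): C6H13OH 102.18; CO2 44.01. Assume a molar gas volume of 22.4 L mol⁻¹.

n(C6H13OH) = 1295 / 102.18 = 12.67 mol
n(O2) = 1558 / 22.4 = 69.55 mol
n/ν for C6H13OH = 12.67/1 = 12.67
n/ν for O2 = 69.55/9 = 7.728
Smallest n/ν is O2 → limiting reagent.
n(CO2) = (6/9) × 69.55 = 46.37 mol
mass = 46.37 × 44.01 = 2041 g

2040 g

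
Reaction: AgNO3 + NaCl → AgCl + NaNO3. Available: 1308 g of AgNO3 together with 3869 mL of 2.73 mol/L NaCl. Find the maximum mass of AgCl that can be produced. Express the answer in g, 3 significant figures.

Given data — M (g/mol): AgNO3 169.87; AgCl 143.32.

1100 g

n(AgNO3) = 1308 / 169.87 = 7.700 mol
n(NaCl) = 2.73 × 3869/1000 = 10.56 mol
n/ν for AgNO3 = 7.700/1 = 7.700
n/ν for NaCl = 10.56/1 = 10.56
Smallest n/ν is AgNO3 → limiting reagent.
n(AgCl) = (1/1) × 7.700 = 7.700 mol
mass = 7.700 × 143.32 = 1104 g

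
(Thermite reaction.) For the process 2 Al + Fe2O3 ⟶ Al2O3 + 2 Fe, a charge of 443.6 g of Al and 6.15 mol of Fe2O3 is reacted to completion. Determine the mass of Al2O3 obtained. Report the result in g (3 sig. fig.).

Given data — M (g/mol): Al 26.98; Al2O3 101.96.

n(Al) = 443.6 / 26.98 = 16.44 mol
n(Fe2O3) = 6.150 mol
n/ν for Al = 16.44/2 = 8.220
n/ν for Fe2O3 = 6.150/1 = 6.150
Smallest n/ν is Fe2O3 → limiting reagent.
n(Al2O3) = (1/1) × 6.150 = 6.150 mol
mass = 6.150 × 101.96 = 627.1 g

627 g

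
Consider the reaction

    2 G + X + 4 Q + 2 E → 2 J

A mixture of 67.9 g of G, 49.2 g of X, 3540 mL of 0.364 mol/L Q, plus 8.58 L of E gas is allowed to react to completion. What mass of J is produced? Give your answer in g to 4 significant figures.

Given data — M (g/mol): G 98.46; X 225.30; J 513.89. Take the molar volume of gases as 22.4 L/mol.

n(G) = 67.90 / 98.46 = 0.6896 mol
n(X) = 49.20 / 225.30 = 0.2184 mol
n(Q) = 0.364 × 3540/1000 = 1.289 mol
n(E) = 8.580 / 22.4 = 0.3830 mol
n/ν → G: 0.3448, X: 0.2184, Q: 0.3223, E: 0.1915; E is limiting.
n(J) = (2/2) × 0.3830 = 0.3830 mol
mass = 0.3830 × 513.89 = 196.8 g

196.8 g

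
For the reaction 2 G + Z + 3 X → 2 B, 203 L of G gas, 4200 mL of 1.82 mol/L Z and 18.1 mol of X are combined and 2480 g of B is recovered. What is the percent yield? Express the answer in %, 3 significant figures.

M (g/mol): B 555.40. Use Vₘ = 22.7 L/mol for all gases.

49.9 %

n(G) = 203.0 / 22.7 = 8.943 mol
n(Z) = 1.82 × 4200/1000 = 7.644 mol
n(X) = 18.10 mol
n/ν for G = 8.943/2 = 4.472
n/ν for Z = 7.644/1 = 7.644
n/ν for X = 18.10/3 = 6.033
Smallest n/ν is G → limiting reagent.
theoretical n(B) = (2/2) × 8.943 = 8.943 mol → 4967 g
% yield = 2480 / 4967 × 100 = 49.93 %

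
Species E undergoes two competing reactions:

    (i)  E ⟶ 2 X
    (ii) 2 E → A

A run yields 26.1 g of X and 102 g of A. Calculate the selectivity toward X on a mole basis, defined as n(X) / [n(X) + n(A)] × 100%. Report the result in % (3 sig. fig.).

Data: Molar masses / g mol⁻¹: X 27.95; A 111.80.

n(X) = 26.1 / 27.95 = 0.9338 mol
n(A) = 102 / 111.80 = 0.9123 mol
selectivity = 0.9338/(0.9338+0.9123) × 100 = 50.58 %

50.6 %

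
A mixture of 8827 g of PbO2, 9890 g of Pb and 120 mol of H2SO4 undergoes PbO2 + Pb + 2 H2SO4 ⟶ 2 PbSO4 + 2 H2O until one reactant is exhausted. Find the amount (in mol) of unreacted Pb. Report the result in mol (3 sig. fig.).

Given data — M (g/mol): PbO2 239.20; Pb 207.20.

n(PbO2) = 8827 / 239.20 = 36.90 mol
n(Pb) = 9890 / 207.20 = 47.73 mol
n(H2SO4) = 120.0 mol
n/ν for PbO2 = 36.90/1 = 36.90
n/ν for Pb = 47.73/1 = 47.73
n/ν for H2SO4 = 120.0/2 = 60.00
Smallest n/ν is PbO2 → limiting reagent.
Pb consumed = (1/1) × 36.90 = 36.90 mol
Pb remaining = 47.73 − 36.90 = 10.83 mol

10.8 mol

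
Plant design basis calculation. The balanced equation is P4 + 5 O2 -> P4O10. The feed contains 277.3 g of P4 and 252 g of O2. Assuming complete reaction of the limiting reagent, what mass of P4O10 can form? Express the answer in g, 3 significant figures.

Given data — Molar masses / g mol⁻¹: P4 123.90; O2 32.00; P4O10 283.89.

n(P4) = 277.3 / 123.90 = 2.238 mol
n(O2) = 252.0 / 32.00 = 7.875 mol
n/ν for P4 = 2.238/1 = 2.238
n/ν for O2 = 7.875/5 = 1.575
Smallest n/ν is O2 → limiting reagent.
n(P4O10) = (1/5) × 7.875 = 1.575 mol
mass = 1.575 × 283.89 = 447.1 g

447 g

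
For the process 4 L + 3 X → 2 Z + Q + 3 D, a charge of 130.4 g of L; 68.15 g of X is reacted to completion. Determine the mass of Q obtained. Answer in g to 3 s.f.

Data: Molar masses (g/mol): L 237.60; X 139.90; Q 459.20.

n(L) = 130.4 / 237.60 = 0.5488 mol
n(X) = 68.15 / 139.90 = 0.4871 mol
n/ν → L: 0.1372, X: 0.1624; L is limiting.
n(Q) = (1/4) × 0.5488 = 0.1372 mol
mass = 0.1372 × 459.20 = 63.00 g

63.0 g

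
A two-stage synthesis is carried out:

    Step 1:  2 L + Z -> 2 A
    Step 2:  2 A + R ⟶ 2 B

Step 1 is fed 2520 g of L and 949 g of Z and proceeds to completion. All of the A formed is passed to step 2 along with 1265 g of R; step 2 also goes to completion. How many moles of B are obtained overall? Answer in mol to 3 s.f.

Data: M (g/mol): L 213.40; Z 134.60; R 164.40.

11.8 mol

Step 1:
n(L) = 2520 / 213.40 = 11.81 mol
n(Z) = 949.0 / 134.60 = 7.051 mol
n/ν for L = 11.81/2 = 5.905
n/ν for Z = 7.051/1 = 7.051
Smallest n/ν is L → limiting reagent.
n(A) produced = (2/2) × 11.81 = 11.81 mol
Step 2:
n(A) available = 11.81 mol
n(R) = 1265 / 164.40 = 7.695 mol
n/ν for A = 11.81/2 = 5.905
n/ν for R = 7.695/1 = 7.695
Smallest n/ν is A → limiting reagent.
n(B) = (2/2) × 11.81 = 11.81 mol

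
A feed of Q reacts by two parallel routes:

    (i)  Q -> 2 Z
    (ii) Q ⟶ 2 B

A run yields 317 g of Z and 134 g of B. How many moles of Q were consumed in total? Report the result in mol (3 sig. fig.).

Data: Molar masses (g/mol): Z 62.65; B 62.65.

3.60 mol

n(Z) = 317 / 62.65 = 5.060 mol
n(B) = 134 / 62.65 = 2.139 mol
n(Q) via (i) = (1/2)×5.060 = 2.530 mol
n(Q) via (ii) = (1/2)×2.139 = 1.070 mol
total n(Q) = 2.530 + 1.070 = 3.600 mol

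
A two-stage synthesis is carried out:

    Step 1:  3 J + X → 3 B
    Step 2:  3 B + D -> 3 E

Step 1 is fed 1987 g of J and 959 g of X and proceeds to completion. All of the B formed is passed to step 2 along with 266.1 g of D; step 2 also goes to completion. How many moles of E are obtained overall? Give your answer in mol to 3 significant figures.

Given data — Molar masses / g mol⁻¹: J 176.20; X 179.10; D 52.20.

Step 1:
n(J) = 1987 / 176.20 = 11.28 mol
n(X) = 959.0 / 179.10 = 5.355 mol
n/ν → J: 3.760, X: 5.355; J is limiting.
n(B) produced = (3/3) × 11.28 = 11.28 mol
Step 2:
n(B) available = 11.28 mol
n(D) = 266.1 / 52.20 = 5.098 mol
n/ν → B: 3.760, D: 5.098; B is limiting.
n(E) = (3/3) × 11.28 = 11.28 mol

11.3 mol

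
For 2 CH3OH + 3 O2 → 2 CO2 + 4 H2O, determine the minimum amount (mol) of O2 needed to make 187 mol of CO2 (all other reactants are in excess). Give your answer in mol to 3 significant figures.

281 mol

n(CO2) = 187.0 mol
n(O2) = (3/2) × 187.0 = 280.5 mol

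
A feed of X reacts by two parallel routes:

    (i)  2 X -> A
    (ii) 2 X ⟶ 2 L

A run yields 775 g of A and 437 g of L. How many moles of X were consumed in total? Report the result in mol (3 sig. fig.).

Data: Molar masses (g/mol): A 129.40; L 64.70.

n(A) = 775 / 129.40 = 5.989 mol
n(L) = 437 / 64.70 = 6.754 mol
n(X) via (i) = (2/1)×5.989 = 11.98 mol
n(X) via (ii) = (2/2)×6.754 = 6.754 mol
total n(X) = 11.98 + 6.754 = 18.73 mol

18.7 mol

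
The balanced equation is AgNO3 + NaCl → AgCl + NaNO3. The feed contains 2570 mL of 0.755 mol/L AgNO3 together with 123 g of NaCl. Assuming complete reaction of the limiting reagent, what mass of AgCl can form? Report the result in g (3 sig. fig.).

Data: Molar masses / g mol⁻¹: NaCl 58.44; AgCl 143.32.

278 g

n(AgNO3) = 0.755 × 2570/1000 = 1.940 mol
n(NaCl) = 123.0 / 58.44 = 2.105 mol
n/ν for AgNO3 = 1.940/1 = 1.940
n/ν for NaCl = 2.105/1 = 2.105
Smallest n/ν is AgNO3 → limiting reagent.
n(AgCl) = (1/1) × 1.940 = 1.940 mol
mass = 1.940 × 143.32 = 278.0 g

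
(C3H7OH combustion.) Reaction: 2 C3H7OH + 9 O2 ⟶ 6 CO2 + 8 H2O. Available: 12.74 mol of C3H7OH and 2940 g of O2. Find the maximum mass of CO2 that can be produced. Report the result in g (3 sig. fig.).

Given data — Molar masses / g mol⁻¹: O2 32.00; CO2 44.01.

n(C3H7OH) = 12.74 mol
n(O2) = 2940 / 32.00 = 91.88 mol
n/ν → C3H7OH: 6.370, O2: 10.21; C3H7OH is limiting.
n(CO2) = (6/2) × 12.74 = 38.22 mol
mass = 38.22 × 44.01 = 1682 g

1680 g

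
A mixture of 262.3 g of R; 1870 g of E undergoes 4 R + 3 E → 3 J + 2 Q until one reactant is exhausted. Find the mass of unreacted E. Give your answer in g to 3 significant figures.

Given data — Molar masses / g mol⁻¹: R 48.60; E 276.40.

n(R) = 262.3 / 48.60 = 5.397 mol
n(E) = 1870 / 276.40 = 6.766 mol
n/ν → R: 1.349, E: 2.255; R is limiting.
E consumed = (3/4) × 5.397 = 4.048 mol
E remaining = 6.766 − 4.048 = 2.718 mol
mass = 2.718 × 276.40 = 751.3 g

751 g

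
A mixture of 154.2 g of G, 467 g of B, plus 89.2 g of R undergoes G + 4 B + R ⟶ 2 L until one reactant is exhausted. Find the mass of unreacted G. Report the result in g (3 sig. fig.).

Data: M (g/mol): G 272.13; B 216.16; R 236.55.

n(G) = 154.2 / 272.13 = 0.5666 mol
n(B) = 467.0 / 216.16 = 2.160 mol
n(R) = 89.20 / 236.55 = 0.3771 mol
n/ν for G = 0.5666/1 = 0.5666
n/ν for B = 2.160/4 = 0.5400
n/ν for R = 0.3771/1 = 0.3771
Smallest n/ν is R → limiting reagent.
G consumed = (1/1) × 0.3771 = 0.3771 mol
G remaining = 0.5666 − 0.3771 = 0.1895 mol
mass = 0.1895 × 272.13 = 51.57 g

51.6 g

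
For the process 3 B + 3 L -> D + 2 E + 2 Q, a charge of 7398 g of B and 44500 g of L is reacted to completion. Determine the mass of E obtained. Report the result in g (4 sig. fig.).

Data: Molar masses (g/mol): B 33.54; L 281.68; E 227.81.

23990 g

n(B) = 7398 / 33.54 = 220.6 mol
n(L) = 44500 / 281.68 = 158.0 mol
n/ν for B = 220.6/3 = 73.53
n/ν for L = 158.0/3 = 52.67
Smallest n/ν is L → limiting reagent.
n(E) = (2/3) × 158.0 = 105.3 mol
mass = 105.3 × 227.81 = 23990 g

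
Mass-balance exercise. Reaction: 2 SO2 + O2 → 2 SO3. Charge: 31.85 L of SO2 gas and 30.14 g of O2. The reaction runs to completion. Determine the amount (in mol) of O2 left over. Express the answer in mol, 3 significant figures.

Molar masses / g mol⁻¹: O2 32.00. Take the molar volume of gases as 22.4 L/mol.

0.231 mol

n(SO2) = 31.85 / 22.4 = 1.422 mol
n(O2) = 30.14 / 32.00 = 0.9419 mol
n/ν for SO2 = 1.422/2 = 0.7110
n/ν for O2 = 0.9419/1 = 0.9419
Smallest n/ν is SO2 → limiting reagent.
O2 consumed = (1/2) × 1.422 = 0.7110 mol
O2 remaining = 0.9419 − 0.7110 = 0.2309 mol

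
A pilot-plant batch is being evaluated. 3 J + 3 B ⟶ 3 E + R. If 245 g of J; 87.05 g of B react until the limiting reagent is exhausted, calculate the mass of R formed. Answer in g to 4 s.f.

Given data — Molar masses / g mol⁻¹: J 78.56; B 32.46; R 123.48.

n(J) = 245.0 / 78.56 = 3.119 mol
n(B) = 87.05 / 32.46 = 2.682 mol
n/ν → J: 1.040, B: 0.8940; B is limiting.
n(R) = (1/3) × 2.682 = 0.8940 mol
mass = 0.8940 × 123.48 = 110.4 g

110.4 g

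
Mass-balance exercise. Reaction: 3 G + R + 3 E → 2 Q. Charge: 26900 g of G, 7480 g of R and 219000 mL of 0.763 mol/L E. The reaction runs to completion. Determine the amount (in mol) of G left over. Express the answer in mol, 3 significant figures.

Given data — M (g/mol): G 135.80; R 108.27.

n(G) = 26900 / 135.80 = 198.1 mol
n(R) = 7480 / 108.27 = 69.09 mol
n(E) = 0.763 × 219000/1000 = 167.1 mol
n/ν → G: 66.03, R: 69.09, E: 55.70; E is limiting.
G consumed = (3/3) × 167.1 = 167.1 mol
G remaining = 198.1 − 167.1 = 31.00 mol

31.0 mol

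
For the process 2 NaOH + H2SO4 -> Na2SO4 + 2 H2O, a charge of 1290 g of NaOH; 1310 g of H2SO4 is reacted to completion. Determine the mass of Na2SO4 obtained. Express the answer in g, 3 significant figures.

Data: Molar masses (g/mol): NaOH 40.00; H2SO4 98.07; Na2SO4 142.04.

1900 g

n(NaOH) = 1290 / 40.00 = 32.25 mol
n(H2SO4) = 1310 / 98.07 = 13.36 mol
n/ν for NaOH = 32.25/2 = 16.13
n/ν for H2SO4 = 13.36/1 = 13.36
Smallest n/ν is H2SO4 → limiting reagent.
n(Na2SO4) = (1/1) × 13.36 = 13.36 mol
mass = 13.36 × 142.04 = 1898 g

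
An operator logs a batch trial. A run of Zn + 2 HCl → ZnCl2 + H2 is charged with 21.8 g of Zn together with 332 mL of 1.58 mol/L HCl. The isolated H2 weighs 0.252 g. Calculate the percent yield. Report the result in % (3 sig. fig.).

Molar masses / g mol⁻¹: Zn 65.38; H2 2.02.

47.6 %

n(Zn) = 21.80 / 65.38 = 0.3334 mol
n(HCl) = 1.58 × 332.0/1000 = 0.5246 mol
n/ν → Zn: 0.3334, HCl: 0.2623; HCl is limiting.
theoretical n(H2) = (1/2) × 0.5246 = 0.2623 mol → 0.5298 g
% yield = 0.252 / 0.5298 × 100 = 47.57 %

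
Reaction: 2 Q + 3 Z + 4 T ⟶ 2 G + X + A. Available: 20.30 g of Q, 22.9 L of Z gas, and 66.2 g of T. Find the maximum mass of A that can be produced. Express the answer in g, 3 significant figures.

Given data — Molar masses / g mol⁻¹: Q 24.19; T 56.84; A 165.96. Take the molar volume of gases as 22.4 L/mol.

n(Q) = 20.30 / 24.19 = 0.8392 mol
n(Z) = 22.90 / 22.4 = 1.022 mol
n(T) = 66.20 / 56.84 = 1.165 mol
n/ν for Q = 0.8392/2 = 0.4196
n/ν for Z = 1.022/3 = 0.3407
n/ν for T = 1.165/4 = 0.2913
Smallest n/ν is T → limiting reagent.
n(A) = (1/4) × 1.165 = 0.2913 mol
mass = 0.2913 × 165.96 = 48.34 g

48.3 g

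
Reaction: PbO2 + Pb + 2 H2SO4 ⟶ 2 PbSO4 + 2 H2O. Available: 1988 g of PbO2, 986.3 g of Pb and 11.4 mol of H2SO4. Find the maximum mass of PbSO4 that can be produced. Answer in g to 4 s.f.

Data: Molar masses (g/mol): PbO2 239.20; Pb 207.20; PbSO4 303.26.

2887 g

n(PbO2) = 1988 / 239.20 = 8.311 mol
n(Pb) = 986.3 / 207.20 = 4.760 mol
n(H2SO4) = 11.40 mol
n/ν for PbO2 = 8.311/1 = 8.311
n/ν for Pb = 4.760/1 = 4.760
n/ν for H2SO4 = 11.40/2 = 5.700
Smallest n/ν is Pb → limiting reagent.
n(PbSO4) = (2/1) × 4.760 = 9.520 mol
mass = 9.520 × 303.26 = 2887 g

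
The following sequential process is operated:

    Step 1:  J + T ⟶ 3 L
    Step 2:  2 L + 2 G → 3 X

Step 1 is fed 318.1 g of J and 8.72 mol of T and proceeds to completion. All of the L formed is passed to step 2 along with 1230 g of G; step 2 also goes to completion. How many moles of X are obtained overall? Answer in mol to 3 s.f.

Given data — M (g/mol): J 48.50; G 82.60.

22.3 mol

Step 1:
n(J) = 318.1 / 48.50 = 6.559 mol
n(T) = 8.720 mol
n/ν → J: 6.559, T: 8.720; J is limiting.
n(L) produced = (3/1) × 6.559 = 19.68 mol
Step 2:
n(L) available = 19.68 mol
n(G) = 1230 / 82.60 = 14.89 mol
n/ν → L: 9.840, G: 7.445; G is limiting.
n(X) = (3/2) × 14.89 = 22.34 mol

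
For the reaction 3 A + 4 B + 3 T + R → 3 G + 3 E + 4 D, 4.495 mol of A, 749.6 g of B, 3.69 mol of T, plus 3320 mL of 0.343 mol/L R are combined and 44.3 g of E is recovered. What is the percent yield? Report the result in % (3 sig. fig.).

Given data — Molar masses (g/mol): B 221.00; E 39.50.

44.1 %

n(A) = 4.495 mol
n(B) = 749.6 / 221.00 = 3.392 mol
n(T) = 3.690 mol
n(R) = 0.343 × 3320/1000 = 1.139 mol
n/ν for A = 4.495/3 = 1.498
n/ν for B = 3.392/4 = 0.8480
n/ν for T = 3.690/3 = 1.230
n/ν for R = 1.139/1 = 1.139
Smallest n/ν is B → limiting reagent.
theoretical n(E) = (3/4) × 3.392 = 2.544 mol → 100.5 g
% yield = 44.3 / 100.5 × 100 = 44.08 %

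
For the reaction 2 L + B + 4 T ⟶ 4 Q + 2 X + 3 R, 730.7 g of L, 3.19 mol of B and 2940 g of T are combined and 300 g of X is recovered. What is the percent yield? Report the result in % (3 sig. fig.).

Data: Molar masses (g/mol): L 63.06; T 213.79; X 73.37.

64.1 %

n(L) = 730.7 / 63.06 = 11.59 mol
n(B) = 3.190 mol
n(T) = 2940 / 213.79 = 13.75 mol
n/ν for L = 11.59/2 = 5.795
n/ν for B = 3.190/1 = 3.190
n/ν for T = 13.75/4 = 3.438
Smallest n/ν is B → limiting reagent.
theoretical n(X) = (2/1) × 3.190 = 6.380 mol → 468.1 g
% yield = 300 / 468.1 × 100 = 64.09 %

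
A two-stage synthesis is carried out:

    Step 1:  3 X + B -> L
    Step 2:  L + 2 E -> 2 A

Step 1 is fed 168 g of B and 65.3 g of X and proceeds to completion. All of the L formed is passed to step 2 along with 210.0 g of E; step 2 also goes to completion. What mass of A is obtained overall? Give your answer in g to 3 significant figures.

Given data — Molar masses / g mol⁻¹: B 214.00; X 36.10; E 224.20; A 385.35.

Step 1:
n(B) = 168.0 / 214.00 = 0.7850 mol
n(X) = 65.30 / 36.10 = 1.809 mol
n/ν → B: 0.7850, X: 0.6030; X is limiting.
n(L) produced = (1/3) × 1.809 = 0.6030 mol
Step 2:
n(L) available = 0.6030 mol
n(E) = 210.0 / 224.20 = 0.9367 mol
n/ν → L: 0.6030, E: 0.4684; E is limiting.
n(A) = (2/2) × 0.9367 = 0.9367 mol
mass = 0.9367 × 385.35 = 361.0 g

361 g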